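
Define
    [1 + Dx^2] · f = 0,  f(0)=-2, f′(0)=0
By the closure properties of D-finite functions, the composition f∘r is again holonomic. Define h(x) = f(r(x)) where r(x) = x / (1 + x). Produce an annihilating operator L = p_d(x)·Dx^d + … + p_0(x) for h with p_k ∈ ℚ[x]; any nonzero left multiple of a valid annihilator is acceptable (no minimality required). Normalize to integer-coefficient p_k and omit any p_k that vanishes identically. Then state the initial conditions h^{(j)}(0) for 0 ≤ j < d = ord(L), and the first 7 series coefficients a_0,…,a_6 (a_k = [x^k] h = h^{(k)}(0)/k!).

f: a_k = -2, 0, 1, 0, -1/12, 0, 1/360, …
L₀ from L_f via x↦r, Dx↦r'^{-1}Dx.
L = 1 + (2 + 6·x + 6·x^2 + 2·x^3)·Dx + (1 + 4·x + 6·x^2 + 4·x^3 + x^4)·Dx^2  (order 2).
h: a_k = -2, 0, 1, -2, 35/12, -11/3, 1501/360, …
ICs: h(0) = -2, h′(0) = 0.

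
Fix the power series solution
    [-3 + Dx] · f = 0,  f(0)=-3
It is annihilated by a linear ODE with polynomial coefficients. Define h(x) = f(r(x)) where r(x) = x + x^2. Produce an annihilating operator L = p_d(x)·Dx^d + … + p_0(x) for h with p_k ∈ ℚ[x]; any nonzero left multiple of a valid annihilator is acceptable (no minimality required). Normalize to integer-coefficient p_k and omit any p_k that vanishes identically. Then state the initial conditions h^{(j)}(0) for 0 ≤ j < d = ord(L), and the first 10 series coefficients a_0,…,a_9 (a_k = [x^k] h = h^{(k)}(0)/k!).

f: a_k = -3, -9, -27/2, -27/2, -81/8, -243/40, -243/80, -729/560, -2187/4480, -729/4480, …
Substitute x→r, Dx→(1/r')Dx; clear ⇒ L₀.
L = (-3 - 6·x) + Dx  (order 1).
h: a_k = -3, -9, -45/2, -81/2, -513/8, -3483/40, -8613/80, -13527/112, -564651/4480, -548937/4480, …
ICs: h(0) = -3.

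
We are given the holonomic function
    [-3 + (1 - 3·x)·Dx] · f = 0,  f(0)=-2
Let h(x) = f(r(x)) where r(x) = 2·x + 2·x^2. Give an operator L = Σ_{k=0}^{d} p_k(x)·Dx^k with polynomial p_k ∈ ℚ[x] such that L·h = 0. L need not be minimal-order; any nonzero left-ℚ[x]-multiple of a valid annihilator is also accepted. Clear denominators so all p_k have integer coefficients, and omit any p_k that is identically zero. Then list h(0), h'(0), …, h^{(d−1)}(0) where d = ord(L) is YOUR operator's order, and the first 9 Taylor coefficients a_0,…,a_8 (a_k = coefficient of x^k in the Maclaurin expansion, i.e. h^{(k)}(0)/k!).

L = (6 + 12·x) + (-1 + 6·x + 6·x^2)·Dx  (order 1).
h: a_k = -2, -12, -84, -576, -3960, -27216, -187056, -1285632, -8836128, …
ICs: h(0) = -2.

f: a_k = -2, -6, -18, -54, -162, -486, -1458, -4374, -13122, …
h₀=f(r): pull back L_f along r ⇒ L₀.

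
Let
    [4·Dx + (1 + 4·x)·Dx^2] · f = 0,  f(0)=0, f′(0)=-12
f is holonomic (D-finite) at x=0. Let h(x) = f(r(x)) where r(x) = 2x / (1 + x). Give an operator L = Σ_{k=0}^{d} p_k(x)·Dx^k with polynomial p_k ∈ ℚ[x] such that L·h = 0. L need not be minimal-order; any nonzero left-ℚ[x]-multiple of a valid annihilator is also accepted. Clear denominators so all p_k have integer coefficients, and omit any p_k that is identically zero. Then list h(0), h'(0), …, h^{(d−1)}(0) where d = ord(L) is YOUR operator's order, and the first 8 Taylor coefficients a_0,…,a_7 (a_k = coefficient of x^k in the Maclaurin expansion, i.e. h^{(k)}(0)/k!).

L = (10 + 18·x)·Dx + (1 + 10·x + 9·x^2)·Dx^2  (order 2).
h: a_k = 0, -24, 120, -728, 4920, -177144/5, 265720, -14348904/7, …
ICs: h(0) = 0, h′(0) = -24.

f: a_k = 0, -12, 24, -64, 192, -3072/5, 2048, -49152/7, …
L₀ from L_f via x↦r, Dx↦r'^{-1}Dx.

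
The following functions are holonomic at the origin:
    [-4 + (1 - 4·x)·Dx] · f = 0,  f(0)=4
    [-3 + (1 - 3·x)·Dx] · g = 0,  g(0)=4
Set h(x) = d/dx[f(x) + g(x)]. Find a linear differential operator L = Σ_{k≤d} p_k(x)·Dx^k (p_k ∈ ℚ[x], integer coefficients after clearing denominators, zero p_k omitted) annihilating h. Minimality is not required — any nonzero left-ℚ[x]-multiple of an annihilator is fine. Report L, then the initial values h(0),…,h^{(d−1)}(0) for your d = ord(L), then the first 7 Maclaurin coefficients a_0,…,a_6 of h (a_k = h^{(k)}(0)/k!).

f: a_k = 4, 16, 64, 256, 1024, 4096, 16384, …
g: a_k = 4, 12, 36, 108, 324, 972, 2916, …
L₀ := lclm(L_f,L_g); ord L₀ ≤ 1+1.
h=h₀': d/dx-closure on L₀ ⇒ L.
L = 72 + (-21 + 72·x)·Dx + (1 - 7·x + 12·x^2)·Dx^2  (order 2).
h: a_k = 28, 200, 1092, 5392, 25340, 115800, 519988, …
ICs: h(0) = 28, h′(0) = 200.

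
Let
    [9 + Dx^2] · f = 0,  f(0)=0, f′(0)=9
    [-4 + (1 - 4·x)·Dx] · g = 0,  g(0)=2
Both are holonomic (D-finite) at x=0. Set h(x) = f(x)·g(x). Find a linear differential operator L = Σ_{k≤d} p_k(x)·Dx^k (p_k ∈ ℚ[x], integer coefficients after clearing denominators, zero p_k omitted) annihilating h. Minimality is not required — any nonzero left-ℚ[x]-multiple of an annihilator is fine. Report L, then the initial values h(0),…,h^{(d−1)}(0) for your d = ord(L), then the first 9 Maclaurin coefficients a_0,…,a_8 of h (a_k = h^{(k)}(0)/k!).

f: a_k = 0, 9, 0, -27/2, 0, 243/40, 0, -729/560, 0, …
g: a_k = 2, 8, 32, 128, 512, 2048, 8192, 32768, 131072, …
L₀ := L_f ⊗_s L_g (sym. prod.), ord ≤ 2.
L = (-9 + 36·x) + 8·Dx + (-1 + 4·x)·Dx^2  (order 2).
h: a_k = 0, 18, 72, 261, 1044, 83763/20, 83763/5, 18762183/280, 18762183/70, …
ICs: h(0) = 0, h′(0) = 18.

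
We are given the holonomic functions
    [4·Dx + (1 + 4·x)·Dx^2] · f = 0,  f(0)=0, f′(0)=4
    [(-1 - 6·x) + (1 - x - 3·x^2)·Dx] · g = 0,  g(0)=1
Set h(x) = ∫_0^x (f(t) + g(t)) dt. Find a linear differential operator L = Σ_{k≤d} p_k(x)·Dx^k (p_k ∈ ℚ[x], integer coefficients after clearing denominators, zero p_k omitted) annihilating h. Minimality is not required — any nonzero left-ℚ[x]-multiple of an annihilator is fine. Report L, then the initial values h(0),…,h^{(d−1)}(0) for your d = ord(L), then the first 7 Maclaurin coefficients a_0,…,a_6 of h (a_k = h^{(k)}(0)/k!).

L = (-212 - 1072·x - 3144·x^2 - 2160·x^3 - 2592·x^4)·Dx^2 + (-5 - 248·x - 1922·x^2 - 4308·x^3 - 4464·x^4 - 4320·x^5)·Dx^3 + (6 + 53·x + 108·x^2 - 110·x^3 - 519·x^4 - 1044·x^5 - 864·x^6)·Dx^4  (order 4).
h: a_k = 0, 1, 5/2, -4/3, 85/12, -9, 204/5, …
ICs: h(0) = 0, h′(0) = 1, h′′(0) = 5, h′′′(0) = -8.

f: a_k = 0, 4, -8, 64/3, -64, 1024/5, -2048/3, …
g: a_k = 1, 1, 4, 7, 19, 40, 97, …
Weyl lclm of L_f,L_g ⇒ L₀ (ord ≤ 3).
Integrate: L := L₀·Dx.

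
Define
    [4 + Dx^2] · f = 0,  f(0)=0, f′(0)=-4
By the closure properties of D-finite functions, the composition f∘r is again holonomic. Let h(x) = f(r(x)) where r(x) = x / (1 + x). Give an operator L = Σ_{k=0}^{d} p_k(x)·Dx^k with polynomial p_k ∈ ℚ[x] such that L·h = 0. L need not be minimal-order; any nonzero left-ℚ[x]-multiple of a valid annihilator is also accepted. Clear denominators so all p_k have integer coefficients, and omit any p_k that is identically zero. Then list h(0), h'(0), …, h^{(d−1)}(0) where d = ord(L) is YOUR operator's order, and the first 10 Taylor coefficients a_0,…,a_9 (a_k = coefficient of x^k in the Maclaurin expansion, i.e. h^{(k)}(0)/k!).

f: a_k = 0, -4, 0, 8/3, 0, -8/15, 0, 16/315, 0, -8/2835, …
Change of var in L_f (x↦r) gives L₀.
L = 4 + (2 + 6·x + 6·x^2 + 2·x^3)·Dx + (1 + 4·x + 6·x^2 + 4·x^3 + x^4)·Dx^2  (order 2).
h: a_k = 0, -4, 4, -4/3, -4, 172/15, -20, 8836/315, -1516/45, 98524/2835, …
ICs: h(0) = 0, h′(0) = -4.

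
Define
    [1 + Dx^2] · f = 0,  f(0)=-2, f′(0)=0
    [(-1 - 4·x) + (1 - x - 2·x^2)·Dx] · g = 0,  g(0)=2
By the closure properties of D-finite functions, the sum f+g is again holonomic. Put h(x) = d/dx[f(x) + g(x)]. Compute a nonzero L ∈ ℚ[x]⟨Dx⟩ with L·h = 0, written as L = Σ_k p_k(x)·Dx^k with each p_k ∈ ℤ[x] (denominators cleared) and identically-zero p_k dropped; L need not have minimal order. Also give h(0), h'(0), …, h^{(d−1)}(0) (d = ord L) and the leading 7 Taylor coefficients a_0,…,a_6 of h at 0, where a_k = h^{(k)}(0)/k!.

L = (270 + 1200·x + 2862·x^2 + 1860·x^3 + 1920·x^4 + 144·x^5 + 96·x^6) + (-31 - 115·x + 75·x^2 + 241·x^3 + 430·x^4 + 372·x^5 + 56·x^6 + 32·x^7)·Dx + (270 + 1200·x + 2862·x^2 + 1860·x^3 + 1920·x^4 + 144·x^5 + 96·x^6)·Dx^2 + (-31 - 115·x + 75·x^2 + 241·x^3 + 430·x^4 + 372·x^5 + 56·x^6 + 32·x^7)·Dx^3  (order 3).
h: a_k = 2, 14, 30, 263/3, 210, 30961/60, 1190, …
ICs: h(0) = 2, h′(0) = 14, h′′(0) = 60.

f: a_k = -2, 0, 1, 0, -1/12, 0, 1/360, …
g: a_k = 2, 2, 6, 10, 22, 42, 86, …
h₀=f+g: left-lcm gives L₀, ord ≤ 3.
h=h₀': d/dx-closure on L₀ ⇒ L.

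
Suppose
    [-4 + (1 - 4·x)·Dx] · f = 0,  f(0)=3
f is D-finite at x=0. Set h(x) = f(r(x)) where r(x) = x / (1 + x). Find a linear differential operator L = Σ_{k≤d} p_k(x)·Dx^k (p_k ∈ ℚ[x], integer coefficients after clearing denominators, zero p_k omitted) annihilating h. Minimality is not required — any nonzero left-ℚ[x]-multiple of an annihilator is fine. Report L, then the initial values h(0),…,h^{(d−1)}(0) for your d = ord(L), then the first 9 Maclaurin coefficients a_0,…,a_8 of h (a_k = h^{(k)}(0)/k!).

L = 4 + (-1 + 2·x + 3·x^2)·Dx  (order 1).
h: a_k = 3, 12, 36, 108, 324, 972, 2916, 8748, 26244, …
ICs: h(0) = 3.

f: a_k = 3, 12, 48, 192, 768, 3072, 12288, 49152, 196608, …
f∘r: x↦r, Dx↦Dx/r' in L_f ⇒ L₀.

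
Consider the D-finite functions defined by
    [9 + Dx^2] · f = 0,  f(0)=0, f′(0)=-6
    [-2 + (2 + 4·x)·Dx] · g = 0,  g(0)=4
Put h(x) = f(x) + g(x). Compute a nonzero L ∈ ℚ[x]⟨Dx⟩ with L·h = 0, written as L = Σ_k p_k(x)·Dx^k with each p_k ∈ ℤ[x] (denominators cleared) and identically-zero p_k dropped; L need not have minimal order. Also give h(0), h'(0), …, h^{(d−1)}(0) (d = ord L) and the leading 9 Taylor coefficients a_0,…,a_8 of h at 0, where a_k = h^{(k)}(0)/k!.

f: a_k = 0, -6, 0, 9, 0, -81/20, 0, 243/280, 0, …
g: a_k = 4, 4, -2, 2, -5/2, 7/2, -21/4, 33/4, -429/32, …
Weyl lclm of L_f,L_g ⇒ L₀ (ord ≤ 3).
L = (-54 - 162·x - 162·x^2) + (36 + 234·x + 486·x^2 + 324·x^3)·Dx + (-6 - 18·x - 18·x^2)·Dx^2 + (4 + 26·x + 54·x^2 + 36·x^3)·Dx^3  (order 3).
h: a_k = 4, -2, -2, 11, -5/2, -11/20, -21/4, 2553/280, -429/32, …
ICs: h(0) = 4, h′(0) = -2, h′′(0) = -4.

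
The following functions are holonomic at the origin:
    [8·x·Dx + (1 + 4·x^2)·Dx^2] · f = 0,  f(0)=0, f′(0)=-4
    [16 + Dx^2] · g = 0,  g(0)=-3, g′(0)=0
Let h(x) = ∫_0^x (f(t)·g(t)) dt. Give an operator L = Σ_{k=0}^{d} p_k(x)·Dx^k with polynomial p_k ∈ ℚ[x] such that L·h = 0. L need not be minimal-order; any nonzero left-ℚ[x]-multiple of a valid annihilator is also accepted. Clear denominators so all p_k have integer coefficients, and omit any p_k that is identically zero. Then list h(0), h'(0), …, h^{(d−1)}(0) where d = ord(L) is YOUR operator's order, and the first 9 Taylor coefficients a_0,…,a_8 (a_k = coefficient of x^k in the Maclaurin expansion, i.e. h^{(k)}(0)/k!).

f: a_k = 0, -4, 0, 16/3, 0, -64/5, 0, 256/7, 0, …
g: a_k = -3, 0, 24, 0, -32, 0, 256/15, 0, -512/105, …
f·g: L₀ = L_f ⊗_s L_g, ord ≤ 2·2.
h=∫₀ˣh₀: take L = L₀·Dx.
L = (2560 + 29696·x^2 + 118784·x^4 + 262144·x^6 + 262144·x^8)·Dx + (1536·x + 14336·x^3 + 49152·x^5 + 65536·x^7)·Dx^2 + (240 + 3008·x^2 + 13824·x^4 + 32768·x^6 + 32768·x^8)·Dx^3 + (96·x + 896·x^3 + 3072·x^5 + 4096·x^7)·Dx^4 + (5 + 72·x^2 + 400·x^4 + 1024·x^6 + 1024·x^8)·Dx^5  (order 5).
h: a_k = 0, 0, 6, 0, -28, 0, 736/15, 0, -8608/105, …
ICs: h(0) = 0, h′(0) = 0, h′′(0) = 12, h′′′(0) = 0, h′′′′(0) = -672.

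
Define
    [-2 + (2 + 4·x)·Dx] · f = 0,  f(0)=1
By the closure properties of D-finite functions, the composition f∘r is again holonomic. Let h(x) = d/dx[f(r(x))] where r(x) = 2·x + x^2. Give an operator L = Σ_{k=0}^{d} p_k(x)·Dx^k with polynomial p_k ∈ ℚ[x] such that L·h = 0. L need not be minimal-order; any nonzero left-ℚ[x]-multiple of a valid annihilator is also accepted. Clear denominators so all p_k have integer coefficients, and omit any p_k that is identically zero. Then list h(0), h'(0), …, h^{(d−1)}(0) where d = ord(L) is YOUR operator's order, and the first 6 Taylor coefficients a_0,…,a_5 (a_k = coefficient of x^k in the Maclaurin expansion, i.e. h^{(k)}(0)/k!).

f: a_k = 1, 1, -1/2, 1/2, -5/8, 7/8, …
Change of var in L_f (x↦r) gives L₀.
Differentiate: ansatz ord ≤ ord L₀ ⇒ L.
L = -1 + (-1 - 5·x - 6·x^2 - 2·x^3)·Dx  (order 1).
h: a_k = 2, -2, 6, -18, 55, -171, …
ICs: h(0) = 2.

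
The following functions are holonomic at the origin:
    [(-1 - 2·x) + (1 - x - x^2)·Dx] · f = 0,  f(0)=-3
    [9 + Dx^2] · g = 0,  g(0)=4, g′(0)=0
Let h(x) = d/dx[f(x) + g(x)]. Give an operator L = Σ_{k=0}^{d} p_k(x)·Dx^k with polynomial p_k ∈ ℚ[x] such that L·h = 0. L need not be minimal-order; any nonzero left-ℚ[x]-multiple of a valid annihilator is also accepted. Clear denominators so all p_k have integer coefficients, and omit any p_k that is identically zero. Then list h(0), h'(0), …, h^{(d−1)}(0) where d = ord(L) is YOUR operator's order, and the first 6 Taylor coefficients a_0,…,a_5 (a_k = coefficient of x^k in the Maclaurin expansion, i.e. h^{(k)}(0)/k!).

f: a_k = -3, -3, -6, -9, -15, -24, …
g: a_k = 4, 0, -18, 0, 27/2, 0, …
Sum ⇒ L₀ = lclm(L_f,L_g) in ℚ(x)⟨Dx⟩.
Derive L from L₀ (diff closure).
L = (468 + 1026·x + 1170·x^2 + 450·x^3 + 630·x^4 + 486·x^5 + 162·x^6) + (-81 - 63·x + 252·x^2 + 45·x^3 - 90·x^4 + 153·x^5 + 189·x^6 + 54·x^7)·Dx + (52 + 114·x + 130·x^2 + 50·x^3 + 70·x^4 + 54·x^5 + 18·x^6)·Dx^2 + (-9 - 7·x + 28·x^2 + 5·x^3 - 10·x^4 + 17·x^5 + 21·x^6 + 6·x^7)·Dx^3  (order 3).
h: a_k = -3, -48, -27, -6, -120, -2583/10, …
ICs: h(0) = -3, h′(0) = -48, h′′(0) = -54.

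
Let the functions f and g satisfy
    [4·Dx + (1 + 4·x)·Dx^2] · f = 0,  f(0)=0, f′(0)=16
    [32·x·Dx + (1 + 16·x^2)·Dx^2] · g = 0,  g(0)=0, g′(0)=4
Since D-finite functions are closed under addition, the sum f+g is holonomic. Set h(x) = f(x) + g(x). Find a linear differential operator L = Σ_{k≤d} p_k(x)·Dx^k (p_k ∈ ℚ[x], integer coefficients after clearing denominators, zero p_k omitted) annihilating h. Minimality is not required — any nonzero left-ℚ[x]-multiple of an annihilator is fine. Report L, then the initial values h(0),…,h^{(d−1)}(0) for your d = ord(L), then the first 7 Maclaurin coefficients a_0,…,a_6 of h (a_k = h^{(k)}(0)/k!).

f: a_k = 0, 16, -32, 256/3, -256, 4096/5, -8192/3, …
g: a_k = 0, 4, 0, -64/3, 0, 1024/5, 0, …
L₀ := lclm(L_f,L_g); ord L₀ ≤ 2+2.
L = (-32 - 384·x + 1536·x^2 + 2048·x^3)·Dx + (-16 - 64·x + 3072·x^3 + 4096·x^4)·Dx^2 + (-1 + 4·x + 32·x^2 + 128·x^3 + 768·x^4 + 1024·x^5)·Dx^3  (order 3).
h: a_k = 0, 20, -32, 64, -256, 1024, -8192/3, …
ICs: h(0) = 0, h′(0) = 20, h′′(0) = -64.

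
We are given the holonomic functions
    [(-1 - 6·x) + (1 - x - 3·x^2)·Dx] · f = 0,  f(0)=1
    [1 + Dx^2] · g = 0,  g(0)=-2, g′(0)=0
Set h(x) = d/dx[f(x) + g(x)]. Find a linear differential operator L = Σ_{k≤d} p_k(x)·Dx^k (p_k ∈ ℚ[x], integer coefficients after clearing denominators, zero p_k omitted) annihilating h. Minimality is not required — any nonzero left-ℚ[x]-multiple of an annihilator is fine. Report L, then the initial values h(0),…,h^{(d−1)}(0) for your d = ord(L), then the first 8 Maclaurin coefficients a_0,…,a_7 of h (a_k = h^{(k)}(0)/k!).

f: a_k = 1, 1, 4, 7, 19, 40, 97, 217, …
g: a_k = -2, 0, 1, 0, -1/12, 0, 1/360, 0, …
Sum ⇒ L₀ = lclm(L_f,L_g) in ℚ(x)⟨Dx⟩.
Differentiate: ansatz ord ≤ ord L₀ ⇒ L.
L = (464 + 2522·x + 8618·x^2 + 6330·x^3 + 9630·x^4 + 486·x^5 + 486·x^6) + (-43 - 249·x + 114·x^2 + 559·x^3 + 1500·x^4 + 1863·x^5 + 189·x^6 + 162·x^7)·Dx + (464 + 2522·x + 8618·x^2 + 6330·x^3 + 9630·x^4 + 486·x^5 + 486·x^6)·Dx^2 + (-43 - 249·x + 114·x^2 + 559·x^3 + 1500·x^4 + 1863·x^5 + 189·x^6 + 162·x^7)·Dx^3  (order 3).
h: a_k = 1, 10, 21, 227/3, 200, 34921/60, 1519, 10241279/2520, …
ICs: h(0) = 1, h′(0) = 10, h′′(0) = 42.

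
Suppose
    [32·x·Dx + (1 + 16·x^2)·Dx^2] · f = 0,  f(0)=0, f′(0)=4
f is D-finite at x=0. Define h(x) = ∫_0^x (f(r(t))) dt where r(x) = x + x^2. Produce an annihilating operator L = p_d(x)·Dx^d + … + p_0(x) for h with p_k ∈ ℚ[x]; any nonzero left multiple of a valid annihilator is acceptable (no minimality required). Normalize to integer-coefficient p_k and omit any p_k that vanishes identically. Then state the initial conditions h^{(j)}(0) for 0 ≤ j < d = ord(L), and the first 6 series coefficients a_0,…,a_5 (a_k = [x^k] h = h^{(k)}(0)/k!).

L = (-2 + 32·x + 128·x^2 + 192·x^3 + 96·x^4)·Dx^2 + (1 + 2·x + 16·x^2 + 64·x^3 + 80·x^4 + 32·x^5)·Dx^3  (order 3).
h: a_k = 0, 0, 2, 4/3, -16/3, -64/5, …
ICs: h(0) = 0, h′(0) = 0, h′′(0) = 4.

f: a_k = 0, 4, 0, -64/3, 0, 1024/5, …
f∘r: x↦r, Dx↦Dx/r' in L_f ⇒ L₀.
h=∫₀ˣh₀: take L = L₀·Dx.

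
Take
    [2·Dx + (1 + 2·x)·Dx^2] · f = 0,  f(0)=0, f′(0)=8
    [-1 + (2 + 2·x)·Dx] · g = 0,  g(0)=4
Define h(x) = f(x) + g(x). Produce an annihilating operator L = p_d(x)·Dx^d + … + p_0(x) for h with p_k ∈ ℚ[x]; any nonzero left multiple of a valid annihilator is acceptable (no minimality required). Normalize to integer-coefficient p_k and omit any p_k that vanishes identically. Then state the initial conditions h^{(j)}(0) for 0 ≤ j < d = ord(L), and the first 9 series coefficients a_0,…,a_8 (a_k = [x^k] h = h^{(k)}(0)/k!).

L = (10 + 4·x)·Dx + (29 + 52·x + 20·x^2)·Dx^2 + (6 + 22·x + 24·x^2 + 8·x^3)·Dx^3  (order 3).
h: a_k = 4, 10, -17/2, 131/12, -517/32, 8227/320, -32831/768, 262375/3584, -1049005/8192, …
ICs: h(0) = 4, h′(0) = 10, h′′(0) = -17.

f: a_k = 0, 8, -8, 32/3, -16, 128/5, -128/3, 512/7, -128, …
g: a_k = 4, 2, -1/2, 1/4, -5/32, 7/64, -21/256, 33/512, -429/8192, …
Weyl lclm of L_f,L_g ⇒ L₀ (ord ≤ 3).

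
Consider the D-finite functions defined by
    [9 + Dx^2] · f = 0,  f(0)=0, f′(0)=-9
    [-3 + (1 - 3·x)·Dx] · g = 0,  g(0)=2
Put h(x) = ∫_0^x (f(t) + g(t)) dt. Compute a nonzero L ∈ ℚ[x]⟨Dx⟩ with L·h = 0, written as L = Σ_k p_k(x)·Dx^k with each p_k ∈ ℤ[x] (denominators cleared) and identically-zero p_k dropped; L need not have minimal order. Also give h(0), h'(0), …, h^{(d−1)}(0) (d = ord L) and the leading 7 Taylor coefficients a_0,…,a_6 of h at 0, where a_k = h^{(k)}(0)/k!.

L = (-63 + 54·x - 81·x^2)·Dx + (9 - 45·x + 81·x^2 - 81·x^3)·Dx^2 + (-7 + 6·x - 9·x^2)·Dx^3 + (1 - 5·x + 9·x^2 - 9·x^3)·Dx^4  (order 4).
h: a_k = 0, 2, -3/2, 6, 135/8, 162/5, 6399/80, …
ICs: h(0) = 0, h′(0) = 2, h′′(0) = -3, h′′′(0) = 36.

f: a_k = 0, -9, 0, 27/2, 0, -243/40, 0, …
g: a_k = 2, 6, 18, 54, 162, 486, 1458, …
h₀=f+g: left-lcm gives L₀, ord ≤ 3.
∫: right-multiply L₀ by Dx.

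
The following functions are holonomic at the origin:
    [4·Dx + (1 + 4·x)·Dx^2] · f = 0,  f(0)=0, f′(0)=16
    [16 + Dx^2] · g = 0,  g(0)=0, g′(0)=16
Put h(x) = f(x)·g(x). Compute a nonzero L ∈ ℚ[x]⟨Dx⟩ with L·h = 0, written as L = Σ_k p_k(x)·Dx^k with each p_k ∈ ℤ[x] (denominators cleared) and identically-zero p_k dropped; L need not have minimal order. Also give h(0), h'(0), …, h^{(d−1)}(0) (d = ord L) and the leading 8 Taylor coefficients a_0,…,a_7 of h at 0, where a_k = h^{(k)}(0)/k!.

L = (-768 + 6144·x + 77824·x^2 + 262144·x^3 + 262144·x^4) + (256 + 5120·x + 24576·x^2 + 32768·x^3)·Dx + (1280·x + 10752·x^2 + 32768·x^3 + 32768·x^4)·Dx^2 + (16 + 320·x + 1536·x^2 + 2048·x^3)·Dx^3 + (3 + 56·x + 368·x^2 + 1024·x^3 + 1024·x^4)·Dx^4  (order 4).
h: a_k = 0, 0, 256, -512, 2048/3, -8192/3, 90112/9, -507904/15, …
ICs: h(0) = 0, h′(0) = 0, h′′(0) = 512, h′′′(0) = -3072.

f: a_k = 0, 16, -32, 256/3, -256, 4096/5, -8192/3, 65536/7, …
g: a_k = 0, 16, 0, -128/3, 0, 512/15, 0, -4096/315, …
h₀=f·g: eliminate ⇒ L₀, order ≤ 2·2.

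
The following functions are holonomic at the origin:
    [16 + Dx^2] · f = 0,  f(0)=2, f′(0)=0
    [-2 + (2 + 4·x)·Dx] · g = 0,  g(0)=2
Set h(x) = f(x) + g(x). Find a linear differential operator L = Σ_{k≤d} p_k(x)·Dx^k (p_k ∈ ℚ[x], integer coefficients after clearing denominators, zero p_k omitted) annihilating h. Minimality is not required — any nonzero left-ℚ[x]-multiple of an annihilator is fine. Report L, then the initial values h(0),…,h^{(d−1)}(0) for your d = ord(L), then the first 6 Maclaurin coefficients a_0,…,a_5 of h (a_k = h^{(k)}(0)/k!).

L = (-304 - 1024·x - 1024·x^2) + (240 + 1504·x + 3072·x^2 + 2048·x^3)·Dx + (-19 - 64·x - 64·x^2)·Dx^2 + (15 + 94·x + 192·x^2 + 128·x^3)·Dx^3  (order 3).
h: a_k = 4, 2, -17, 1, 241/12, 7/4, …
ICs: h(0) = 4, h′(0) = 2, h′′(0) = -34.

f: a_k = 2, 0, -16, 0, 64/3, 0, …
g: a_k = 2, 2, -1, 1, -5/4, 7/4, …
Sum ⇒ L₀ = lclm(L_f,L_g) in ℚ(x)⟨Dx⟩.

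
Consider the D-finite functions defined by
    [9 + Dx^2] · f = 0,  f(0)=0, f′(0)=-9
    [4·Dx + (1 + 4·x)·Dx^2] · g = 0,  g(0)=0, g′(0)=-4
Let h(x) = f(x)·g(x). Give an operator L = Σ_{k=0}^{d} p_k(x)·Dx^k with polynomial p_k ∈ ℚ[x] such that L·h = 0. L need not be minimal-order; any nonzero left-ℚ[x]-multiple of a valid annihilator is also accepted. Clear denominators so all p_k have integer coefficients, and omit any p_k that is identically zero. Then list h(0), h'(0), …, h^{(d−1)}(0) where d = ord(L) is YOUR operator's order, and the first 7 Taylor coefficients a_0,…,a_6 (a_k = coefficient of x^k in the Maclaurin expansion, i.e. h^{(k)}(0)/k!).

f: a_k = 0, -9, 0, 27/2, 0, -243/40, 0, …
g: a_k = 0, -4, 8, -64/3, 64, -1024/5, 2048/3, …
L₀ := L_f ⊗_s L_g (sym. prod.), ord ≤ 4.
L = (-2043 - 1296·x + 44064·x^2 + 186624·x^3 + 186624·x^4) + (72 + 5472·x + 31104·x^2 + 41472·x^3)·Dx + (-182 + 864·x + 12096·x^2 + 41472·x^3 + 41472·x^4)·Dx^2 + (8 + 608·x + 3456·x^2 + 4608·x^3)·Dx^3 + (5 + 112·x + 800·x^2 + 2304·x^3 + 2304·x^4)·Dx^4  (order 4).
h: a_k = 0, 0, 36, -72, 138, -468, 3159/2, …
ICs: h(0) = 0, h′(0) = 0, h′′(0) = 72, h′′′(0) = -432.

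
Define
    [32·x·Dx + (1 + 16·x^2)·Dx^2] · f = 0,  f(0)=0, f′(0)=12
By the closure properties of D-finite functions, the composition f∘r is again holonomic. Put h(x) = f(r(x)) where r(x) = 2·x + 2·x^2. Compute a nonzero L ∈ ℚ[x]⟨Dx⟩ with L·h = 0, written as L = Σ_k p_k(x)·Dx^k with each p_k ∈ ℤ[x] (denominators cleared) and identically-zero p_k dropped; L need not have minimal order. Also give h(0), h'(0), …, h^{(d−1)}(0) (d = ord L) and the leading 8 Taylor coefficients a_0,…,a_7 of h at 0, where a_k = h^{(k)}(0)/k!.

L = (-2 + 128·x + 512·x^2 + 768·x^3 + 384·x^4)·Dx + (1 + 2·x + 64·x^2 + 256·x^3 + 320·x^4 + 128·x^5)·Dx^2  (order 2).
h: a_k = 0, 24, 24, -512, -1536, 90624/5, 97792, -4915200/7, …
ICs: h(0) = 0, h′(0) = 24.

f: a_k = 0, 12, 0, -64, 0, 3072/5, 0, -49152/7, …
Change of var in L_f (x↦r) gives L₀.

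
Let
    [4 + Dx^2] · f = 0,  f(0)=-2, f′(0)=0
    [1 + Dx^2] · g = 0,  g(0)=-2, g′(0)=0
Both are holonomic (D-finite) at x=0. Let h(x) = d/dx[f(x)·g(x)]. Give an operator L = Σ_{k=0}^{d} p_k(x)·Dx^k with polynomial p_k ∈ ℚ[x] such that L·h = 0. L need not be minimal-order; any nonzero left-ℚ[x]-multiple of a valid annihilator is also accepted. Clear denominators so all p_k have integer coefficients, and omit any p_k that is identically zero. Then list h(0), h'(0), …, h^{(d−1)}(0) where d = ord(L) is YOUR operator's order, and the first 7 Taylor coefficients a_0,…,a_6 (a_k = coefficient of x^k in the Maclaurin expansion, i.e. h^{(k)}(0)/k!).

L = 9 + 10·Dx^2 + Dx^4  (order 4).
h: a_k = 0, -20, 0, 82/3, 0, -73/6, 0, …
ICs: h(0) = 0, h′(0) = -20, h′′(0) = 0, h′′′(0) = 164.

f: a_k = -2, 0, 4, 0, -4/3, 0, 8/45, …
g: a_k = -2, 0, 1, 0, -1/12, 0, 1/360, …
f·g: L₀ = L_f ⊗_s L_g, ord ≤ 2·2.
Derive L from L₀ (diff closure).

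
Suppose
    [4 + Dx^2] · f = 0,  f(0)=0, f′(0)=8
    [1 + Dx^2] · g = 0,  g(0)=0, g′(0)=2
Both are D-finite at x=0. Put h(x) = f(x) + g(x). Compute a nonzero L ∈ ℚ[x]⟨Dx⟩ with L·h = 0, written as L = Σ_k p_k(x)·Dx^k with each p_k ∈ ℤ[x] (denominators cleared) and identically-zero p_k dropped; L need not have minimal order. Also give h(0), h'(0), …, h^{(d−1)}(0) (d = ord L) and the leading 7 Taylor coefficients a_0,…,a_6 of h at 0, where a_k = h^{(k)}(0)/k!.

L = 4 + 5·Dx^2 + Dx^4  (order 4).
h: a_k = 0, 10, 0, -17/3, 0, 13/12, 0, …
ICs: h(0) = 0, h′(0) = 10, h′′(0) = 0, h′′′(0) = -34.

f: a_k = 0, 8, 0, -16/3, 0, 16/15, 0, …
g: a_k = 0, 2, 0, -1/3, 0, 1/60, 0, …
f+g: L₀ = lclm(L_f,L_g), ord ≤ 2+2.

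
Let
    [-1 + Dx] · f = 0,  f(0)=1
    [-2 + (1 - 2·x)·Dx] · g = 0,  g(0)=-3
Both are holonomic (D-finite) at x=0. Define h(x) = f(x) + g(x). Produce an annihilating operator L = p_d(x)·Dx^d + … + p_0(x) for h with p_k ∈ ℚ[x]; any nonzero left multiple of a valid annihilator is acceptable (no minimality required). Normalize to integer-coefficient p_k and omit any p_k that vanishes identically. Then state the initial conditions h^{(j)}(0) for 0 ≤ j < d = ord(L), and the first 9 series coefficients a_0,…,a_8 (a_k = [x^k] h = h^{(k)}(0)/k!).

f: a_k = 1, 1, 1/2, 1/6, 1/24, 1/120, 1/720, 1/5040, 1/40320, …
g: a_k = -3, -6, -12, -24, -48, -96, -192, -384, -768, …
Sum ⇒ L₀ = lclm(L_f,L_g) in ℚ(x)⟨Dx⟩.
L = (6 + 4·x) + (-7 - 4·x + 4·x^2)·Dx + (1 - 4·x^2)·Dx^2  (order 2).
h: a_k = -2, -5, -23/2, -143/6, -1151/24, -11519/120, -138239/720, -1935359/5040, -30965759/40320, …
ICs: h(0) = -2, h′(0) = -5.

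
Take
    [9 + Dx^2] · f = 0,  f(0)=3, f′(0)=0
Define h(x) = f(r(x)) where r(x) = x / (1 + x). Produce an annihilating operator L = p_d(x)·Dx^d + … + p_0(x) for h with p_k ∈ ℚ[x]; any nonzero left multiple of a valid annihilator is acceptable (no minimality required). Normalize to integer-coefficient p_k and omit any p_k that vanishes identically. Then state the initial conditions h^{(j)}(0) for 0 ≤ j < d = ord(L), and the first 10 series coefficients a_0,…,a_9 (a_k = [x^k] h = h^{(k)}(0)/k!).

L = 9 + (2 + 6·x + 6·x^2 + 2·x^3)·Dx + (1 + 4·x + 6·x^2 + 4·x^3 + x^4)·Dx^2  (order 2).
h: a_k = 3, 0, -27/2, 27, -243/8, 27/2, 2457/80, -4131/40, 880659/4480, -163971/560, …
ICs: h(0) = 3, h′(0) = 0.

f: a_k = 3, 0, -27/2, 0, 81/8, 0, -243/80, 0, 2187/4480, 0, …
f∘r: x↦r, Dx↦Dx/r' in L_f ⇒ L₀.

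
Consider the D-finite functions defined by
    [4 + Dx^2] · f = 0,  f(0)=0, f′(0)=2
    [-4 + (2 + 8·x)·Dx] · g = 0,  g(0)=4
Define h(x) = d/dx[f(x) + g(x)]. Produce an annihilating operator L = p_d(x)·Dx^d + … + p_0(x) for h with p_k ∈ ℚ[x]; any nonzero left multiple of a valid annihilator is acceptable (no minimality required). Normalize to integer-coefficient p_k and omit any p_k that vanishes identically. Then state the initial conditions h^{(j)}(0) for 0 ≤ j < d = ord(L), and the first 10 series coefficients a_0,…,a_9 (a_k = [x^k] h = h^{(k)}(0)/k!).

f: a_k = 0, 2, 0, -4/3, 0, 4/15, 0, -8/315, 0, 4/2835, …
g: a_k = 4, 8, -8, 16, -40, 112, -336, 1056, -3432, 11440, …
f+g: L₀ = lclm(L_f,L_g), ord ≤ 2+1.
h=h₀': d/dx-closure on L₀ ⇒ L.
L = (-32 - 16·x - 32·x^2) + (-4 - 24·x - 48·x^2 - 64·x^3)·Dx + (-8 - 4·x - 8·x^2)·Dx^2 + (-1 - 6·x - 12·x^2 - 16·x^3)·Dx^3  (order 3).
h: a_k = 10, -16, 44, -160, 1684/3, -2016, 332632/45, -27456, 32432404/315, -388960, …
ICs: h(0) = 10, h′(0) = -16, h′′(0) = 88.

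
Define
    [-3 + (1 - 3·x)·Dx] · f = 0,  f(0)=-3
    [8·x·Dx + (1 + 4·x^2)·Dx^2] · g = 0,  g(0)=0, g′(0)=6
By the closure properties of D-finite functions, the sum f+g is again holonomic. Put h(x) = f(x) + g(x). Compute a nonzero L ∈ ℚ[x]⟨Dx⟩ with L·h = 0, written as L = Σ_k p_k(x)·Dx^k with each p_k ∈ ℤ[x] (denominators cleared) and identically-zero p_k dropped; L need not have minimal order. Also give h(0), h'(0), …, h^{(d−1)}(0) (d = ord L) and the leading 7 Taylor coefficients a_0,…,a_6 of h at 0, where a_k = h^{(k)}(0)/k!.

f: a_k = -3, -9, -27, -81, -243, -729, -2187, …
g: a_k = 0, 6, 0, -8, 0, 96/5, 0, …
Weyl lclm of L_f,L_g ⇒ L₀ (ord ≤ 3).
L = (-24 + 288·x + 288·x^2)·Dx + (31 - 24·x + 204·x^2 + 288·x^3)·Dx^2 + (-3 + 5·x + 20·x^3 + 48·x^4)·Dx^3  (order 3).
h: a_k = -3, -3, -27, -89, -243, -3549/5, -2187, …
ICs: h(0) = -3, h′(0) = -3, h′′(0) = -54.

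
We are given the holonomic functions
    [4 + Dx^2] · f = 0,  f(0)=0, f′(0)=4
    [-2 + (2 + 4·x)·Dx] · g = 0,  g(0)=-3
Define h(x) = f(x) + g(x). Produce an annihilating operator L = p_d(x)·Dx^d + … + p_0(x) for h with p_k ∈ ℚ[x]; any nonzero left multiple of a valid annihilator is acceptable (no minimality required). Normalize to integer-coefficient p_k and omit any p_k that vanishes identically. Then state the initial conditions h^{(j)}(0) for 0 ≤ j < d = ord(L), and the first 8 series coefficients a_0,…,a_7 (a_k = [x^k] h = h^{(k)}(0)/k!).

f: a_k = 0, 4, 0, -8/3, 0, 8/15, 0, -16/315, …
g: a_k = -3, -3, 3/2, -3/2, 15/8, -21/8, 63/16, -99/16, …
Sum ⇒ L₀ = lclm(L_f,L_g) in ℚ(x)⟨Dx⟩.
L = (-28 - 64·x - 64·x^2) + (12 + 88·x + 192·x^2 + 128·x^3)·Dx + (-7 - 16·x - 16·x^2)·Dx^2 + (3 + 22·x + 48·x^2 + 32·x^3)·Dx^3  (order 3).
h: a_k = -3, 1, 3/2, -25/6, 15/8, -251/120, 63/16, -31441/5040, …
ICs: h(0) = -3, h′(0) = 1, h′′(0) = 3.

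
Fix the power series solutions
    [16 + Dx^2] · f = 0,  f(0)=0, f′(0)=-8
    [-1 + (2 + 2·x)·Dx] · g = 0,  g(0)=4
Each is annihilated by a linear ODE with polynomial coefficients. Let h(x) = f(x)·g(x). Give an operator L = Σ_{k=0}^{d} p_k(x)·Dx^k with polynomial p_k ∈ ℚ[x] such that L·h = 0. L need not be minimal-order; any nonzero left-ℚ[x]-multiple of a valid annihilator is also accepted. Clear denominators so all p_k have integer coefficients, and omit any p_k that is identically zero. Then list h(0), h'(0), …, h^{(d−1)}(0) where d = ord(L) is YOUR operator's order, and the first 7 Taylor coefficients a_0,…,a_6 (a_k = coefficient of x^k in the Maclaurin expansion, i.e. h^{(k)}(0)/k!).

L = (67 + 128·x + 64·x^2) + (-4 - 4·x)·Dx + (4 + 8·x + 4·x^2)·Dx^2  (order 2).
h: a_k = 0, -32, -16, 268/3, 122/3, -4661/60, -1187/40, …
ICs: h(0) = 0, h′(0) = -32.

f: a_k = 0, -8, 0, 64/3, 0, -256/15, 0, …
g: a_k = 4, 2, -1/2, 1/4, -5/32, 7/64, -21/256, …
f·g: L₀ = L_f ⊗_s L_g, ord ≤ 2·1.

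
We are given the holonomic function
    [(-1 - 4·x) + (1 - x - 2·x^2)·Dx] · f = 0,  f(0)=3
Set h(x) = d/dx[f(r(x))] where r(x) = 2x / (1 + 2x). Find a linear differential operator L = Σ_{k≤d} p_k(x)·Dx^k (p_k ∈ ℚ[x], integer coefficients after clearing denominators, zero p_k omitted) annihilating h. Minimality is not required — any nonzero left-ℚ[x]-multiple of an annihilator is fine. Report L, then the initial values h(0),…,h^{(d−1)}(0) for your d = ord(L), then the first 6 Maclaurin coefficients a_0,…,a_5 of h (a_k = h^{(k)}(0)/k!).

f: a_k = 3, 3, 9, 15, 33, 63, …
Substitute x→r, Dx→(1/r')Dx; clear ⇒ L₀.
Derive L from L₀ (diff closure).
L = (8 + 48·x + 288·x^2 + 320·x^3) + (-1 - 14·x - 36·x^2 + 56·x^3 + 160·x^4)·Dx  (order 1).
h: a_k = 6, 48, 0, 768, -1920, 13824, …
ICs: h(0) = 6.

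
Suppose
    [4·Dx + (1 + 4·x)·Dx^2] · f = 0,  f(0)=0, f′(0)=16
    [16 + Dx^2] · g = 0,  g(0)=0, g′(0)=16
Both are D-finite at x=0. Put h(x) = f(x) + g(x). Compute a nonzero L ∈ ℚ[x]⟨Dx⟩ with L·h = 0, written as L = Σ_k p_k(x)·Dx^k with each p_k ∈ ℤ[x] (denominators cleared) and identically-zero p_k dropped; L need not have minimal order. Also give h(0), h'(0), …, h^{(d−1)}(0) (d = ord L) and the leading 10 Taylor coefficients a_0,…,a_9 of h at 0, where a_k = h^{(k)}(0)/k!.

f: a_k = 0, 16, -32, 256/3, -256, 4096/5, -8192/3, 65536/7, -32768, 1048576/9, …
g: a_k = 0, 16, 0, -128/3, 0, 512/15, 0, -4096/315, 0, 8192/2835, …
Weyl lclm of L_f,L_g ⇒ L₀ (ord ≤ 4).
L = (448 + 512·x + 1024·x^2)·Dx + (48 + 320·x + 768·x^2 + 1024·x^3)·Dx^2 + (28 + 32·x + 64·x^2)·Dx^3 + (3 + 20·x + 48·x^2 + 64·x^3)·Dx^4  (order 4).
h: a_k = 0, 32, -32, 128/3, -256, 2560/3, -8192/3, 2945024/315, -32768, 330309632/2835, …
ICs: h(0) = 0, h′(0) = 32, h′′(0) = -64, h′′′(0) = 256.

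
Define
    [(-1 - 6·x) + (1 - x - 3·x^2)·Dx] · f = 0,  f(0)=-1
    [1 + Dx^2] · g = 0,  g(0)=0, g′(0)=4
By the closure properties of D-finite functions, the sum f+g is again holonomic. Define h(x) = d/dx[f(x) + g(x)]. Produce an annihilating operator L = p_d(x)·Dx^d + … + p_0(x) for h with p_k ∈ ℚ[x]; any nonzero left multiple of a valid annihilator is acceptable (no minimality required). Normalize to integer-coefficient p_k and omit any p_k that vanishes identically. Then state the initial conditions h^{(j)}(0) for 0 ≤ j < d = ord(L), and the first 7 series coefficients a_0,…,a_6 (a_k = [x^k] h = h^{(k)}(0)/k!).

f: a_k = -1, -1, -4, -7, -19, -40, -97, …
g: a_k = 0, 4, 0, -2/3, 0, 1/30, 0, …
L₀ := lclm(L_f,L_g); ord L₀ ≤ 1+2.
Differentiate: ansatz ord ≤ ord L₀ ⇒ L.
L = (464 + 2522·x + 8618·x^2 + 6330·x^3 + 9630·x^4 + 486·x^5 + 486·x^6) + (-43 - 249·x + 114·x^2 + 559·x^3 + 1500·x^4 + 1863·x^5 + 189·x^6 + 162·x^7)·Dx + (464 + 2522·x + 8618·x^2 + 6330·x^3 + 9630·x^4 + 486·x^5 + 486·x^6)·Dx^2 + (-43 - 249·x + 114·x^2 + 559·x^3 + 1500·x^4 + 1863·x^5 + 189·x^6 + 162·x^7)·Dx^3  (order 3).
h: a_k = 3, -8, -23, -76, -1199/6, -582, -273421/180, …
ICs: h(0) = 3, h′(0) = -8, h′′(0) = -46.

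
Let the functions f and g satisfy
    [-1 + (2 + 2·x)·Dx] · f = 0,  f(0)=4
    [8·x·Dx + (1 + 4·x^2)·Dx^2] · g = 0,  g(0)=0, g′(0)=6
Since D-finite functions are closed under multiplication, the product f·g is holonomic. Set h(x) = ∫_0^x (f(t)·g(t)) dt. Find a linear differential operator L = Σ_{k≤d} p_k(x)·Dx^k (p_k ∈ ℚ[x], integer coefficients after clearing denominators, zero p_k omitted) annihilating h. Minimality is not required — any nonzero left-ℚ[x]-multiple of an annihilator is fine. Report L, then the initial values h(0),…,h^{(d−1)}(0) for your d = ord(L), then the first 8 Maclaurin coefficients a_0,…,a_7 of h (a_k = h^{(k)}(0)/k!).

f: a_k = 4, 2, -1/2, 1/4, -5/32, 7/64, -21/256, 33/512, …
g: a_k = 0, 6, 0, -8, 0, 96/5, 0, -384/7, …
Product ⇒ symmetric product L₀, ord ≤ 2.
∫: right-multiply L₀ by Dx.
L = (3 - 16·x - 4·x^2)·Dx + (-4 + 28·x + 48·x^2 + 16·x^3)·Dx^2 + (4 + 8·x + 20·x^2 + 32·x^3 + 16·x^4)·Dx^3  (order 3).
h: a_k = 0, 0, 12, 4, -35/4, -29/10, 6389/480, 847/160, …
ICs: h(0) = 0, h′(0) = 0, h′′(0) = 24.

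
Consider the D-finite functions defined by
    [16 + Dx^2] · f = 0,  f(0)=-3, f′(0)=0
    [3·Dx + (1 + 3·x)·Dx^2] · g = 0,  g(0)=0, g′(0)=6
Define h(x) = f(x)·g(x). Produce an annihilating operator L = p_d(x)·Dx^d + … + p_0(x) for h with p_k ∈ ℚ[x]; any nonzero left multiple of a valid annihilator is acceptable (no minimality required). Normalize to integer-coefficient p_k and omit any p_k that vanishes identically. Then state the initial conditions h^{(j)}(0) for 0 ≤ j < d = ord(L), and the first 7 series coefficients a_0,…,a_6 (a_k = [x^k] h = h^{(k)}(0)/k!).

L = (2272 + 127488·x + 781056·x^2 + 1769472·x^3 + 1327104·x^4) + (4416 + 50112·x + 165888·x^2 + 165888·x^3)·Dx + (1022 + 19392·x + 102816·x^2 + 221184·x^3 + 165888·x^4)·Dx^2 + (276 + 3132·x + 10368·x^2 + 10368·x^3)·Dx^3 + (55 + 714·x + 3375·x^2 + 6912·x^3 + 5184·x^4)·Dx^4  (order 4).
h: a_k = 0, -18, 27, 90, -189/2, -258/5, 45, …
ICs: h(0) = 0, h′(0) = -18, h′′(0) = 54, h′′′(0) = 540.

f: a_k = -3, 0, 24, 0, -32, 0, 256/15, …
g: a_k = 0, 6, -9, 18, -81/2, 486/5, -243, …
Product ⇒ symmetric product L₀, ord ≤ 4.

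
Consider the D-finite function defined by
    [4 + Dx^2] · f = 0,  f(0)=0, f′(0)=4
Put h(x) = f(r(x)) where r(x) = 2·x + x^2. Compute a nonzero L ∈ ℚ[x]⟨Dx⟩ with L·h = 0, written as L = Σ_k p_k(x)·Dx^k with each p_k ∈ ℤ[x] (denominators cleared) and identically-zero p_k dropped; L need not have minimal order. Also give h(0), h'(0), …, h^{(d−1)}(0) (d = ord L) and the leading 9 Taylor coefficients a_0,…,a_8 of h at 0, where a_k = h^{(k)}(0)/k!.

L = (16 + 48·x + 48·x^2 + 16·x^3) - Dx + (1 + x)·Dx^2  (order 2).
h: a_k = 0, 8, 4, -64/3, -32, 16/15, 40, 11392/315, -64/45, …
ICs: h(0) = 0, h′(0) = 8.

f: a_k = 0, 4, 0, -8/3, 0, 8/15, 0, -16/315, 0, …
h₀=f(r): pull back L_f along r ⇒ L₀.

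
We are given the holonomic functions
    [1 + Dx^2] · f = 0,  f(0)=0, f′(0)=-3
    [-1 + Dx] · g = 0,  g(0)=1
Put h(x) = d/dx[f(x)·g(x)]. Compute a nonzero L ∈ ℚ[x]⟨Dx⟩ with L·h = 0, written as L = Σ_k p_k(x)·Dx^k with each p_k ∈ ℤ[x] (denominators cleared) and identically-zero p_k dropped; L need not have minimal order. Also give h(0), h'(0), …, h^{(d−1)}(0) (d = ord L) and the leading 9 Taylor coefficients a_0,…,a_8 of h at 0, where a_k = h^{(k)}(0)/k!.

f: a_k = 0, -3, 0, 1/2, 0, -1/40, 0, 1/1680, 0, …
g: a_k = 1, 1, 1/2, 1/6, 1/24, 1/120, 1/720, 1/5040, 1/40320, …
L₀ := L_f ⊗_s L_g (sym. prod.), ord ≤ 2.
h₀' ⇒ L via d/dx closure of L₀.
L = 2 - 2·Dx + Dx^2  (order 2).
h: a_k = -3, -6, -3, 0, 1/2, 1/5, 1/30, 0, -1/840, …
ICs: h(0) = -3, h′(0) = -6.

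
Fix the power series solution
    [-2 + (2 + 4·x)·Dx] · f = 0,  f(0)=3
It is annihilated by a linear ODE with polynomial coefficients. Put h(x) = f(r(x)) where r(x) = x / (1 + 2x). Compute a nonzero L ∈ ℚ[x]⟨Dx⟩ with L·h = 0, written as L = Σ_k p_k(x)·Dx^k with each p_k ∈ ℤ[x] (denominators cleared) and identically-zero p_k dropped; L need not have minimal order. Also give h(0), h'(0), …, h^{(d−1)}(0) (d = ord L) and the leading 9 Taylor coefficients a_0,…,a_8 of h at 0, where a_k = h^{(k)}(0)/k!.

L = -1 + (1 + 6·x + 8·x^2)·Dx  (order 1).
h: a_k = 3, 3, -15/2, 39/2, -423/8, 1197/8, -7059/16, 21615/16, -547383/128, …
ICs: h(0) = 3.

f: a_k = 3, 3, -3/2, 3/2, -15/8, 21/8, -63/16, 99/16, -1287/128, …
Substitute x→r, Dx→(1/r')Dx; clear ⇒ L₀.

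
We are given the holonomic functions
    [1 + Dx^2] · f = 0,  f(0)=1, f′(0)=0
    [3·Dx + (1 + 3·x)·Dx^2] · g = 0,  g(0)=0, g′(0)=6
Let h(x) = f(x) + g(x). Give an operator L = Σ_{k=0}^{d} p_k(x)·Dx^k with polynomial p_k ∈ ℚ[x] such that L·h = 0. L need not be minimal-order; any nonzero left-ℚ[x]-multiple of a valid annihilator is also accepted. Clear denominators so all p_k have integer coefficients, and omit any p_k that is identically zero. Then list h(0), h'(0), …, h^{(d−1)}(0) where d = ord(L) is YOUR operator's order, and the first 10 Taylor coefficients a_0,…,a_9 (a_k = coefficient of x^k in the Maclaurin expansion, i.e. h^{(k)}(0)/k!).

f: a_k = 1, 0, -1/2, 0, 1/24, 0, -1/720, 0, 1/40320, 0, …
g: a_k = 0, 6, -9, 18, -81/2, 486/5, -243, 4374/7, -6561/4, 4374, …
Sum ⇒ L₀ = lclm(L_f,L_g) in ℚ(x)⟨Dx⟩.
L = (165 + 18·x + 27·x^2)·Dx + (19 + 63·x + 27·x^2 + 27·x^3)·Dx^2 + (165 + 18·x + 27·x^2)·Dx^3 + (19 + 63·x + 27·x^2 + 27·x^3)·Dx^4  (order 4).
h: a_k = 1, 6, -19/2, 18, -971/24, 486/5, -174961/720, 4374/7, -66134879/40320, 4374, …
ICs: h(0) = 1, h′(0) = 6, h′′(0) = -19, h′′′(0) = 108.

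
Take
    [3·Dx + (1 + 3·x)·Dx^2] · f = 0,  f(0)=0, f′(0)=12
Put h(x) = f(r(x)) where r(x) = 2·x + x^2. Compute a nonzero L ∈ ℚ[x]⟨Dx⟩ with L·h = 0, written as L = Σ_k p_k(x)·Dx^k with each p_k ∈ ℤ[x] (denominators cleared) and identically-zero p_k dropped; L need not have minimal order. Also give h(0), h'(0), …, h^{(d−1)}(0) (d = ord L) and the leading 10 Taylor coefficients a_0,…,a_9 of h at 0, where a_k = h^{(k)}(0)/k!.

f: a_k = 0, 12, -18, 36, -81, 972/5, -486, 8748/7, -6561/2, 8748, …
L₀ from L_f via x↦r, Dx↦r'^{-1}Dx.
L = (5 + 6·x + 3·x^2)·Dx + (1 + 7·x + 9·x^2 + 3·x^3)·Dx^2  (order 2).
h: a_k = 0, 24, -60, 216, -882, 19224/5, -17460, 570888/7, -388881, 1883736, …
ICs: h(0) = 0, h′(0) = 24.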